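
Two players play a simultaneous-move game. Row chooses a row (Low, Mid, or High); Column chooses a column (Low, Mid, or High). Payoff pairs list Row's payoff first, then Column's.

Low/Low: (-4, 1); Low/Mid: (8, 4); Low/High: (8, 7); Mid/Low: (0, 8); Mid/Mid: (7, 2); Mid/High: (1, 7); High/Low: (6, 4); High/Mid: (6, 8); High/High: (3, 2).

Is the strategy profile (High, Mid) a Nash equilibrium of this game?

Holding Column at Mid: Row gets 6 from High but could get 8 by switching to Low. Row has a profitable deviation.

No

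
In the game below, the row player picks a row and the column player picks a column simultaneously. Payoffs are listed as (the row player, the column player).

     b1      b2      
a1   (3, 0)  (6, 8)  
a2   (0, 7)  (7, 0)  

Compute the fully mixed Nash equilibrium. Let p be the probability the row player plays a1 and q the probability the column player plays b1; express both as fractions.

In a mixed NE each player is indifferent between their pure strategies, so the opponent's mix sets the indifference.
The column player indifferent between b1 and b2: p·0 + (1−p)·7 = p·8 + (1−p)·0 ⟹ 7 + (-7)p = 0 + 8p ⟹ p = 7/15.
The row player indifferent between a1 and a2: q·3 + (1−q)·6 = q·0 + (1−q)·7 ⟹ 6 + (-3)q = 7 + (-7)q ⟹ q = 1/4.

p = 7/15, q = 1/4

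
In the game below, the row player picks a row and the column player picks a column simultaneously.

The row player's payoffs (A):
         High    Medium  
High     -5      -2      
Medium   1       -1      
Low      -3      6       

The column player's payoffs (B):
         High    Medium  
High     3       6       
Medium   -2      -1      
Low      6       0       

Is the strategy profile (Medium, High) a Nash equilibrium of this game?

No

Holding the column player at High: the row player gets 1 from Medium, versus -5 from High, -3 from Low. No profitable deviation for the row player.
Holding the row player at Medium: the column player gets -2 from High but could get -1 by switching to Medium. The column player has a profitable deviation.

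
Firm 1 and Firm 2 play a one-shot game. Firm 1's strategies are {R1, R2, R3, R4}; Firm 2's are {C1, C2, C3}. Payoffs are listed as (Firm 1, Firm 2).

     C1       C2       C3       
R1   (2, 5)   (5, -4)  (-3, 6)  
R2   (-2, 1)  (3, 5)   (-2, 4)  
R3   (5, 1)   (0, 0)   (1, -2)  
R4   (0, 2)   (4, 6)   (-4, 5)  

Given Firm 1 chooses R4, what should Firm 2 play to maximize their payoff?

C2

With Firm 1 fixed at R4, Firm 2's payoffs are: C1 → 2, C2 → 6, C3 → 5.
The maximum is 6, achieved by C2.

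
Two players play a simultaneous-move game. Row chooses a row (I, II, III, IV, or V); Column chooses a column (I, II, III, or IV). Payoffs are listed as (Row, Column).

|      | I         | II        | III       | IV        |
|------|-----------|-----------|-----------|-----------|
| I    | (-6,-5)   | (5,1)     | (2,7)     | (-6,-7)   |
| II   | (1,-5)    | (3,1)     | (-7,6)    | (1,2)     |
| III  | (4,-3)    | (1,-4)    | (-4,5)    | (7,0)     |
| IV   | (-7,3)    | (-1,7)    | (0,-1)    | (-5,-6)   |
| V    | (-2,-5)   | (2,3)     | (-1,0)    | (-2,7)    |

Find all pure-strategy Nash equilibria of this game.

(I, III)

Check mutual best responses: a cell is a NE iff neither player can gain by unilaterally deviating.
Row's best responses — vs I: III (payoff 4); vs II: I (payoff 5); vs III: I (payoff 2); vs IV: III (payoff 7).
Column's best responses — vs I: III (payoff 7); vs II: III (payoff 6); vs III: III (payoff 5); vs IV: II (payoff 7); vs V: IV (payoff 7).
The only mutual best response is (I, III); neither player gains by switching there.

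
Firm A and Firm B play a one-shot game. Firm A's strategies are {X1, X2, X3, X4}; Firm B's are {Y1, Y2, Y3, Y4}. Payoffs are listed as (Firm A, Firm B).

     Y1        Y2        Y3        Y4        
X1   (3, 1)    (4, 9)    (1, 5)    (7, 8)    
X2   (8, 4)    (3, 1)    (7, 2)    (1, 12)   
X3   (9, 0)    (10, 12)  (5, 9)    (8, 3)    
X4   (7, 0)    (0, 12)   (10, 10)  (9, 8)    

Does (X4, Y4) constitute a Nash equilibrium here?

No

Holding Firm B at Y4: Firm A gets 9 from X4, versus 7 from X1, 1 from X2, 8 from X3. No profitable deviation for Firm A.
Holding Firm A at X4: Firm B gets 8 from Y4 but could get 12 by switching to Y2. Firm B has a profitable deviation.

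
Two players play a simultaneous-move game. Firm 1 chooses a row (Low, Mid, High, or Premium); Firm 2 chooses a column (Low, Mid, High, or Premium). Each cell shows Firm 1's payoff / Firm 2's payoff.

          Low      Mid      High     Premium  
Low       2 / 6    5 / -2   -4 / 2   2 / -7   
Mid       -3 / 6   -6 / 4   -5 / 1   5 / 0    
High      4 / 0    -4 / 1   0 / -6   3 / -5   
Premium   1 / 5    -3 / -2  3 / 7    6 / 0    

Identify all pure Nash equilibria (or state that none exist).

(Premium, High)

Find each player's best response to every opponent strategy; NE are the intersections.
Firm 1's best responses — vs Low: High (payoff 4); vs Mid: Low (payoff 5); vs High: Premium (payoff 3); vs Premium: Premium (payoff 6).
Firm 2's best responses — vs Low: Low (payoff 6); vs Mid: Low (payoff 6); vs High: Mid (payoff 1); vs Premium: High (payoff 7).
The only mutual best response is (Premium, High); neither player gains by switching there.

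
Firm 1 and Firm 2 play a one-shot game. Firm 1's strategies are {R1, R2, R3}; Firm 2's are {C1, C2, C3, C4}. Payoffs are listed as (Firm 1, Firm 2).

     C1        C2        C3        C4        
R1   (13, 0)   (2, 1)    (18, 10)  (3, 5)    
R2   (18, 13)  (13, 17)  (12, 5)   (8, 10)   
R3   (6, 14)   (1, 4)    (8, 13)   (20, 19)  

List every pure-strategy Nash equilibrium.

Check mutual best responses: a cell is a NE iff neither player can gain by unilaterally deviating.
Firm 1's best responses — vs C1: R2 (payoff 18); vs C2: R2 (payoff 13); vs C3: R1 (payoff 18); vs C4: R3 (payoff 20).
Firm 2's best responses — vs R1: C3 (payoff 10); vs R2: C2 (payoff 17); vs R3: C4 (payoff 19).
Mutual best responses occur at (R1, C3), (R2, C2), and (R3, C4); at each, neither player gains by switching.

(R1, C3), (R2, C2), and (R3, C4)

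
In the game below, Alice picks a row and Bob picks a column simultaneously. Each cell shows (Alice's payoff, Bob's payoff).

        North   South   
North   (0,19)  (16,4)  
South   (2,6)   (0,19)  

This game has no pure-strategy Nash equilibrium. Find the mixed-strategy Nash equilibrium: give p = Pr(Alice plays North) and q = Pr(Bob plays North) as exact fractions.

Each player's mixing probability is pinned down by making the *other* player indifferent.
Bob indifferent between North and South: p·19 + (1−p)·6 = p·4 + (1−p)·19 ⟹ 6 + 13p = 19 + (-15)p ⟹ p = 13/28.
Alice indifferent between North and South: q·0 + (1−q)·16 = q·2 + (1−q)·0 ⟹ 16 + (-16)q = 0 + 2q ⟹ q = 8/9.

p = 13/28, q = 8/9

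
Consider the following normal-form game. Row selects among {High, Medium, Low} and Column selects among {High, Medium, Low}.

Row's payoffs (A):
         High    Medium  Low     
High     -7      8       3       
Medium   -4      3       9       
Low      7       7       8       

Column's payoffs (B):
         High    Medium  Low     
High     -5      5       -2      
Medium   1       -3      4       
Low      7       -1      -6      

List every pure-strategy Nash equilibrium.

(High, Medium), (Medium, Low), and (Low, High)

Check mutual best responses: a cell is a NE iff neither player can gain by unilaterally deviating.
Row's best responses — vs High: Low (payoff 7); vs Medium: High (payoff 8); vs Low: Medium (payoff 9).
Column's best responses — vs High: Medium (payoff 5); vs Medium: Low (payoff 4); vs Low: High (payoff 7).
Mutual best responses occur at (High, Medium), (Medium, Low), and (Low, High); at each, neither player gains by switching.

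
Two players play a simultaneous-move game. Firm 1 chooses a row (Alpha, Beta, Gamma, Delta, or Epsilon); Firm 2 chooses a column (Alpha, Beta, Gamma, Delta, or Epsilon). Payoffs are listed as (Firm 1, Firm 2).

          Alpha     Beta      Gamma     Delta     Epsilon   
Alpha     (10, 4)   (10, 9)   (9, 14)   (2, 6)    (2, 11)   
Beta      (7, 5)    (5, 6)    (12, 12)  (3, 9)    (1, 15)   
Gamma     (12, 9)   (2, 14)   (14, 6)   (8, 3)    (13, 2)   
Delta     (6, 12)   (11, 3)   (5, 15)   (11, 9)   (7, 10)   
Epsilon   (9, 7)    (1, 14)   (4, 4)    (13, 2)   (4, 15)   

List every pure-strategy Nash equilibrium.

Check mutual best responses: a cell is a NE iff neither player can gain by unilaterally deviating.
Firm 1's best responses — vs Alpha: Gamma (payoff 12); vs Beta: Delta (payoff 11); vs Gamma: Gamma (payoff 14); vs Delta: Epsilon (payoff 13); vs Epsilon: Gamma (payoff 13).
Firm 2's best responses — vs Alpha: Gamma (payoff 14); vs Beta: Epsilon (payoff 15); vs Gamma: Beta (payoff 14); vs Delta: Gamma (payoff 15); vs Epsilon: Epsilon (payoff 15).
No cell has both players best-responding. For instance, Firm 1's best reply to Gamma is Gamma, but against Gamma Firm 2 prefers Beta over Gamma.

There is no pure-strategy Nash equilibrium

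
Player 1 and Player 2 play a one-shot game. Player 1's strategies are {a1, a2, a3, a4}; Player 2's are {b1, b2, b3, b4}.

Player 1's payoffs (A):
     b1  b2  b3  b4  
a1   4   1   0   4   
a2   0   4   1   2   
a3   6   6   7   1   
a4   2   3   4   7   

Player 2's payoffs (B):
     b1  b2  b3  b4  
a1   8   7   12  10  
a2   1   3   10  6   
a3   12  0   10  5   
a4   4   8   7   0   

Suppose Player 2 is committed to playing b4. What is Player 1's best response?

a4

With Player 2 fixed at b4, Player 1's payoffs are: a1 → 4, a2 → 2, a3 → 1, a4 → 7.
The maximum is 7, achieved by a4.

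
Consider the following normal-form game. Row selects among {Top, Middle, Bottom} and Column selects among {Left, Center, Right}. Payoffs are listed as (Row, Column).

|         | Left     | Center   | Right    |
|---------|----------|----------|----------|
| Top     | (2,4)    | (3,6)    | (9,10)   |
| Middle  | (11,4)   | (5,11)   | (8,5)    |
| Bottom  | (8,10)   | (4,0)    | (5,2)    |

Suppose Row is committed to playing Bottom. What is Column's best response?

With Row fixed at Bottom, Column's payoffs are: Left → 10, Center → 0, Right → 2.
The maximum is 10, achieved by Left.

Left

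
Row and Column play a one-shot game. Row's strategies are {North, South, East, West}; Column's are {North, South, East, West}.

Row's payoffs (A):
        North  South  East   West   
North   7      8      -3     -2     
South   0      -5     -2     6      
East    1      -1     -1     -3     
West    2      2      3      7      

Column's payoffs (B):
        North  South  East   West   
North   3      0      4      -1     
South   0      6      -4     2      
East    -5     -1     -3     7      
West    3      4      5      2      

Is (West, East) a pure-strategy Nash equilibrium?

Holding Column at East: Row gets 3 from West, versus -3 from North, -2 from South, -1 from East. No profitable deviation for Row.
Holding Row at West: Column gets 5 from East, versus 3 from North, 4 from South, 2 from West. No profitable deviation for Column either.

Yes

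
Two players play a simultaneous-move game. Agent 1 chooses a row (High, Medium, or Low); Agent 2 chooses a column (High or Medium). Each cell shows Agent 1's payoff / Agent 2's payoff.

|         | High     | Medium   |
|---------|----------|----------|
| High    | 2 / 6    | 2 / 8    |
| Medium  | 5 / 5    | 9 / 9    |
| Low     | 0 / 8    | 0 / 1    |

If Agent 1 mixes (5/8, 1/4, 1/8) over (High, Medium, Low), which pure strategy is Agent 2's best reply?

Medium

Compute Agent 2's expected payoff from each pure strategy against the given mix.
High: (5/8)·6 + (1/4)·5 + (1/8)·8 = 6
Medium: (5/8)·8 + (1/4)·9 + (1/8)·1 = 59/8
Highest expected payoff is 59/8, from Medium.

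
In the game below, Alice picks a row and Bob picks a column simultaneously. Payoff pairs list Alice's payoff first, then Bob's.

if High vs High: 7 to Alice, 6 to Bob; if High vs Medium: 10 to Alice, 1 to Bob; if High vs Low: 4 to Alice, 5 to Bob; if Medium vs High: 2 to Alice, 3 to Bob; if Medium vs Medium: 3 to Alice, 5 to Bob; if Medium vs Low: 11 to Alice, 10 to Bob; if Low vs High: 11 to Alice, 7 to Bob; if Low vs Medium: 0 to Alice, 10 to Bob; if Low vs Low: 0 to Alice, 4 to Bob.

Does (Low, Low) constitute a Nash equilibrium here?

Holding Bob at Low: Alice gets 0 from Low but could get 11 by switching to Medium. Alice has a profitable deviation.

No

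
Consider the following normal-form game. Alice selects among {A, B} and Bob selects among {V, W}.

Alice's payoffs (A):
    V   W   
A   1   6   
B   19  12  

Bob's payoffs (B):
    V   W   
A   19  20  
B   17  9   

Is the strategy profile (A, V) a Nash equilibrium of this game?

No

Holding Bob at V: Alice gets 1 from A but could get 19 by switching to B. Alice has a profitable deviation.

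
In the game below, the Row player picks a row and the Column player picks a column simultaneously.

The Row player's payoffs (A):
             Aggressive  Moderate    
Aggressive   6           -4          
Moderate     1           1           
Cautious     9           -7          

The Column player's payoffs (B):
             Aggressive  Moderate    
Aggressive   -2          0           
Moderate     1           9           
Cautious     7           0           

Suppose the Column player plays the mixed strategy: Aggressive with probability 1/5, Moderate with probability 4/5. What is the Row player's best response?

Moderate

The Row player's best reply maximizes expected payoff against the mix.
Aggressive: (1/5)·6 + (4/5)·(-4) = -2
Moderate: (1/5)·1 + (4/5)·1 = 1
Cautious: (1/5)·9 + (4/5)·(-7) = -19/5
Highest expected payoff is 1, from Moderate.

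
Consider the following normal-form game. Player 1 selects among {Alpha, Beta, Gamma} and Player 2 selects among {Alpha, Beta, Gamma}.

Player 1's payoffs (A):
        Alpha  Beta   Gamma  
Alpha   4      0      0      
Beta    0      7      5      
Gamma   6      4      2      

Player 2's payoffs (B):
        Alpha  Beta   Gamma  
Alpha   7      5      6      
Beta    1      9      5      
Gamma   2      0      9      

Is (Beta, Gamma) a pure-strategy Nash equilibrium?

No

Holding Player 2 at Gamma: Player 1 gets 5 from Beta, versus 0 from Alpha, 2 from Gamma. No profitable deviation for Player 1.
Holding Player 1 at Beta: Player 2 gets 5 from Gamma but could get 9 by switching to Beta. Player 2 has a profitable deviation.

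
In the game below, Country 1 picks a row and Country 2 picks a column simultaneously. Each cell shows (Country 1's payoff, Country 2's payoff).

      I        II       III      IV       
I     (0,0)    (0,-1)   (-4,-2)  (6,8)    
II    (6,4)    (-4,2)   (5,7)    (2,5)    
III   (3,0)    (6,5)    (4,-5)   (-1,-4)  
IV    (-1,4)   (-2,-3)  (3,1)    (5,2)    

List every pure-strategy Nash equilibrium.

A profile is a Nash equilibrium when each player is best-responding to the other.
Country 1's best responses — vs I: II (payoff 6); vs II: III (payoff 6); vs III: II (payoff 5); vs IV: I (payoff 6).
Country 2's best responses — vs I: IV (payoff 8); vs II: III (payoff 7); vs III: II (payoff 5); vs IV: I (payoff 4).
Mutual best responses occur at (I, IV), (II, III), and (III, II); at each, neither player gains by switching.

(I, IV), (II, III), and (III, II)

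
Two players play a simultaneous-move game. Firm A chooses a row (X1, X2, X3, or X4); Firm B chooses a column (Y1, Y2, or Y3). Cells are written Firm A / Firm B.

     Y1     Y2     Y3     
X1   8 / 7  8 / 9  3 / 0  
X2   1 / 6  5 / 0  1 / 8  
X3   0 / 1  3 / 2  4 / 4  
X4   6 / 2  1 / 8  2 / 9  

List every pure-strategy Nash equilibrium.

Check mutual best responses: a cell is a NE iff neither player can gain by unilaterally deviating.
Firm A's best responses — vs Y1: X1 (payoff 8); vs Y2: X1 (payoff 8); vs Y3: X3 (payoff 4).
Firm B's best responses — vs X1: Y2 (payoff 9); vs X2: Y3 (payoff 8); vs X3: Y3 (payoff 4); vs X4: Y3 (payoff 9).
Mutual best responses occur at (X1, Y2) and (X3, Y3); at each, neither player gains by switching.

(X1, Y2) and (X3, Y3)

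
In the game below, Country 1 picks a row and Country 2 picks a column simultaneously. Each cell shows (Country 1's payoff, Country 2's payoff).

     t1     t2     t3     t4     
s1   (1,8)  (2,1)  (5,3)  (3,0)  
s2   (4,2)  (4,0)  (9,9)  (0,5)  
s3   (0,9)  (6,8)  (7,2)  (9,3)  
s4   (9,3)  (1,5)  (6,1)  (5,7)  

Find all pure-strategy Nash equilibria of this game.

A profile is a Nash equilibrium when each player is best-responding to the other.
Country 1's best responses — vs t1: s4 (payoff 9); vs t2: s3 (payoff 6); vs t3: s2 (payoff 9); vs t4: s3 (payoff 9).
Country 2's best responses — vs s1: t1 (payoff 8); vs s2: t3 (payoff 9); vs s3: t1 (payoff 9); vs s4: t4 (payoff 7).
The only mutual best response is (s2, t3); neither player gains by switching there.

(s2, t3)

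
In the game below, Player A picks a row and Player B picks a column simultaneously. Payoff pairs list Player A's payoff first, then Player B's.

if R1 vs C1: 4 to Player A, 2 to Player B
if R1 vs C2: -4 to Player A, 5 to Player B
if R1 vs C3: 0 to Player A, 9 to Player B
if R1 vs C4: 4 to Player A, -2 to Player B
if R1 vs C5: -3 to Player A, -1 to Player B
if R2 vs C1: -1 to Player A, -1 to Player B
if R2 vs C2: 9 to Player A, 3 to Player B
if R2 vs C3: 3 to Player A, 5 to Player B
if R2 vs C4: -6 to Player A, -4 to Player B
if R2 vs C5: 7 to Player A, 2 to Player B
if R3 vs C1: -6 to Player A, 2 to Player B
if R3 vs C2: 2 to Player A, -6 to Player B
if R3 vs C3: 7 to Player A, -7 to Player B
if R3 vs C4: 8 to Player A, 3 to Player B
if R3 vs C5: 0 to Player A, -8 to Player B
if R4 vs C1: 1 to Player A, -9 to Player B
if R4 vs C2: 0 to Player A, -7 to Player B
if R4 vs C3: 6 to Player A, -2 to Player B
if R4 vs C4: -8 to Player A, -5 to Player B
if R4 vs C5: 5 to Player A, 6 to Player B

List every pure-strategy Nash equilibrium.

(R3, C4)

Check mutual best responses: a cell is a NE iff neither player can gain by unilaterally deviating.
Player A's best responses — vs C1: R1 (payoff 4); vs C2: R2 (payoff 9); vs C3: R3 (payoff 7); vs C4: R3 (payoff 8); vs C5: R2 (payoff 7).
Player B's best responses — vs R1: C3 (payoff 9); vs R2: C3 (payoff 5); vs R3: C4 (payoff 3); vs R4: C5 (payoff 6).
The only mutual best response is (R3, C4); neither player gains by switching there.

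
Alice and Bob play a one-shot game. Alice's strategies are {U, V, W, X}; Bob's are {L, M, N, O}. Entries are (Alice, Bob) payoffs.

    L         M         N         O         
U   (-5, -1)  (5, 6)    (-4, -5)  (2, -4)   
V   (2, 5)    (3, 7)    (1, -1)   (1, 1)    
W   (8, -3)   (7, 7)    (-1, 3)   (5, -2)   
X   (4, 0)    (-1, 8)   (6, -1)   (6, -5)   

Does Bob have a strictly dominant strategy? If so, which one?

A strategy is strictly dominant if it gives Bob a strictly higher payoff than every other strategy, against every choice by the opponent.
M strictly dominates: vs U: 6 > each of {-1, -5, -4}; vs V: 7 > each of {5, -1, 1}; vs W: 7 > each of {-3, 3, -2}; vs X: 8 > each of {0, -1, -5}.

M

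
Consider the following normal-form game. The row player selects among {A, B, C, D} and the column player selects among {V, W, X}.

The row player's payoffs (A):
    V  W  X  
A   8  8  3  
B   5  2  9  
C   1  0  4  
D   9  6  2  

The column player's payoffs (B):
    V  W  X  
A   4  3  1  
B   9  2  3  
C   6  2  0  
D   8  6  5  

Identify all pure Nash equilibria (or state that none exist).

A profile is a Nash equilibrium when each player is best-responding to the other.
The row player's best responses — vs V: D (payoff 9); vs W: A (payoff 8); vs X: B (payoff 9).
The column player's best responses — vs A: V (payoff 4); vs B: V (payoff 9); vs C: V (payoff 6); vs D: V (payoff 8).
The only mutual best response is (D, V); neither player gains by switching there.

(D, V)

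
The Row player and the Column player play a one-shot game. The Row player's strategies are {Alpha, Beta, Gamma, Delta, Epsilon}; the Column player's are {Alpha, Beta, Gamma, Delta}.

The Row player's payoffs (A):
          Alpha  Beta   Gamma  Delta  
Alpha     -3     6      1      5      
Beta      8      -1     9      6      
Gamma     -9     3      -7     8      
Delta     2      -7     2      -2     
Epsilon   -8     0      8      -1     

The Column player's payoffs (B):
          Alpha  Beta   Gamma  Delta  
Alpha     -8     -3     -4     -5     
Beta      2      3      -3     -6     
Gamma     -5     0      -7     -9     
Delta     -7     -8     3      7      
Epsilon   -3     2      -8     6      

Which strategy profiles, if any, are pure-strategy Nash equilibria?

(Alpha, Beta)

Check mutual best responses: a cell is a NE iff neither player can gain by unilaterally deviating.
The Row player's best responses — vs Alpha: Beta (payoff 8); vs Beta: Alpha (payoff 6); vs Gamma: Beta (payoff 9); vs Delta: Gamma (payoff 8).
The Column player's best responses — vs Alpha: Beta (payoff -3); vs Beta: Beta (payoff 3); vs Gamma: Beta (payoff 0); vs Delta: Delta (payoff 7); vs Epsilon: Delta (payoff 6).
The only mutual best response is (Alpha, Beta); neither player gains by switching there.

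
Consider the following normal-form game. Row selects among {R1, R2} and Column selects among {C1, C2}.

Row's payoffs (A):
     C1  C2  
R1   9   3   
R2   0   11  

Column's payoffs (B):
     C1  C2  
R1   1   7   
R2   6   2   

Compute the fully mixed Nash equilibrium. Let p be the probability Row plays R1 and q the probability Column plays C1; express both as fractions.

In a mixed NE each player is indifferent between their pure strategies, so the opponent's mix sets the indifference.
Column indifferent between C1 and C2: p·1 + (1−p)·6 = p·7 + (1−p)·2 ⟹ 6 + (-5)p = 2 + 5p ⟹ p = 2/5.
Row indifferent between R1 and R2: q·9 + (1−q)·3 = q·0 + (1−q)·11 ⟹ 3 + 6q = 11 + (-11)q ⟹ q = 8/17.

p = 2/5, q = 8/17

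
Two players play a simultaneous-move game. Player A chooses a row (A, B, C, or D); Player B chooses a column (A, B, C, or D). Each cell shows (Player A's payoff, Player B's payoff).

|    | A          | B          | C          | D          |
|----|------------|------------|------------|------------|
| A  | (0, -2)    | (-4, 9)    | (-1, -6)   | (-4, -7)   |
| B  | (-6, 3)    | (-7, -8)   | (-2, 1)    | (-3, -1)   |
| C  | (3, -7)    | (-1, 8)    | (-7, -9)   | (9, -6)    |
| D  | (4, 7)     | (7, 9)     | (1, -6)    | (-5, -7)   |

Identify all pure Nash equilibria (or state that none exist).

(D, B)

Check mutual best responses: a cell is a NE iff neither player can gain by unilaterally deviating.
Player A's best responses — vs A: D (payoff 4); vs B: D (payoff 7); vs C: D (payoff 1); vs D: C (payoff 9).
Player B's best responses — vs A: B (payoff 9); vs B: A (payoff 3); vs C: B (payoff 8); vs D: B (payoff 9).
The only mutual best response is (D, B); neither player gains by switching there.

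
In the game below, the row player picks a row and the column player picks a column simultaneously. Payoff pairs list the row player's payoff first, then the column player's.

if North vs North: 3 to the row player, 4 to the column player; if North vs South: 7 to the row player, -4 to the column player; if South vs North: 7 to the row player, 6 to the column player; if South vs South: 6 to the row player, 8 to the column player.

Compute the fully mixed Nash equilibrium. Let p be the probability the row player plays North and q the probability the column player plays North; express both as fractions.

p = 1/5, q = 1/5

In a mixed NE each player is indifferent between their pure strategies, so the opponent's mix sets the indifference.
The column player indifferent between North and South: p·4 + (1−p)·6 = p·(-4) + (1−p)·8 ⟹ 6 + (-2)p = 8 + (-12)p ⟹ p = 1/5.
The row player indifferent between North and South: q·3 + (1−q)·7 = q·7 + (1−q)·6 ⟹ 7 + (-4)q = 6 + 1q ⟹ q = 1/5.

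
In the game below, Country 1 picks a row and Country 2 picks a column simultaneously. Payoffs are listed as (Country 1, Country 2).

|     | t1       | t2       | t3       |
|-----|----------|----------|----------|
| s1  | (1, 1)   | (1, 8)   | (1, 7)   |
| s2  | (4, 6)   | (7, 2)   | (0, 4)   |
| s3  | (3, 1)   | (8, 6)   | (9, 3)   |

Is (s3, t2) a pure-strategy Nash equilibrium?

Holding Country 2 at t2: Country 1 gets 8 from s3, versus 1 from s1, 7 from s2. No profitable deviation for Country 1.
Holding Country 1 at s3: Country 2 gets 6 from t2, versus 1 from t1, 3 from t3. No profitable deviation for Country 2 either.

Yes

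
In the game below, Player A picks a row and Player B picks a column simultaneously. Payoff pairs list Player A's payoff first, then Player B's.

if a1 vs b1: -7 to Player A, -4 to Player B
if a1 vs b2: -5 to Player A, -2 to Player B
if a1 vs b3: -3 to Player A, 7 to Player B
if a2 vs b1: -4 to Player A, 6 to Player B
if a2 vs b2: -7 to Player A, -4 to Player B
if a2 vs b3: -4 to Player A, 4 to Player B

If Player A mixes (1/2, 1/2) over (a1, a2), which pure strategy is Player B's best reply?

Compute Player B's expected payoff from each pure strategy against the given mix.
b1: (1/2)·(-4) + (1/2)·6 = 1
b2: (1/2)·(-2) + (1/2)·(-4) = -3
b3: (1/2)·7 + (1/2)·4 = 11/2
Highest expected payoff is 11/2, from b3.

b3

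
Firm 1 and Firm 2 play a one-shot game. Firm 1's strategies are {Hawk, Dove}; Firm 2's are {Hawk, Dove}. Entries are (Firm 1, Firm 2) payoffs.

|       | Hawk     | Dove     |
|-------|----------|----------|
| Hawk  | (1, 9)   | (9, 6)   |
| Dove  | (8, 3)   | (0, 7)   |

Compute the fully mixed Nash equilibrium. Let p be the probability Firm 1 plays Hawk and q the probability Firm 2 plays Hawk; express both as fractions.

p = 4/7, q = 9/16

In a mixed NE each player is indifferent between their pure strategies, so the opponent's mix sets the indifference.
Firm 2 indifferent between Hawk and Dove: p·9 + (1−p)·3 = p·6 + (1−p)·7 ⟹ 3 + 6p = 7 + (-1)p ⟹ p = 4/7.
Firm 1 indifferent between Hawk and Dove: q·1 + (1−q)·9 = q·8 + (1−q)·0 ⟹ 9 + (-8)q = 0 + 8q ⟹ q = 9/16.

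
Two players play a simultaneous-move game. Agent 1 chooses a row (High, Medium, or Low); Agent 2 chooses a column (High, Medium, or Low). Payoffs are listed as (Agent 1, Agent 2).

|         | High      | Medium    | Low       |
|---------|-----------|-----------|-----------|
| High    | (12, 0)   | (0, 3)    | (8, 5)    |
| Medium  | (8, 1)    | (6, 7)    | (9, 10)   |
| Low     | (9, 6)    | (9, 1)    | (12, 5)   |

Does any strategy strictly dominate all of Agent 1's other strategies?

A strategy is strictly dominant if it gives Agent 1 a strictly higher payoff than every other strategy, against every choice by the opponent.
High is not dominant: against Medium, Medium gives 6 > 0.
Medium is not dominant: against High, High gives 12 > 8.
Low is not dominant: against High, High gives 12 > 9.
No single strategy is best against every opponent action.

No strictly dominant strategy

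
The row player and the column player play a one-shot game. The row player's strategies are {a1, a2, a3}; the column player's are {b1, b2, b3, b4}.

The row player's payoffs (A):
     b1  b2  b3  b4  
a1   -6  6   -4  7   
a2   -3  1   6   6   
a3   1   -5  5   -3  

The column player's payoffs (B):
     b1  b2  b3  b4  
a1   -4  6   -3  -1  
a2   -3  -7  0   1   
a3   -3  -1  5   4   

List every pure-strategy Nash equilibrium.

Find each player's best response to every opponent strategy; NE are the intersections.
The row player's best responses — vs b1: a3 (payoff 1); vs b2: a1 (payoff 6); vs b3: a2 (payoff 6); vs b4: a1 (payoff 7).
The column player's best responses — vs a1: b2 (payoff 6); vs a2: b4 (payoff 1); vs a3: b3 (payoff 5).
The only mutual best response is (a1, b2); neither player gains by switching there.

(a1, b2)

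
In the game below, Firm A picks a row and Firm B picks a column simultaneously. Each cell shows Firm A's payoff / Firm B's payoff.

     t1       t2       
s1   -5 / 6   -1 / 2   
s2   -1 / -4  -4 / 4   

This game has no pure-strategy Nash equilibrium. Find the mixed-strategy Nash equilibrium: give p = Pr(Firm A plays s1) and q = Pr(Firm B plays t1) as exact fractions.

p = 2/3, q = 3/7

Each player's mixing probability is pinned down by making the *other* player indifferent.
Firm B indifferent between t1 and t2: p·6 + (1−p)·(-4) = p·2 + (1−p)·4 ⟹ (-4) + 10p = 4 + (-2)p ⟹ p = 2/3.
Firm A indifferent between s1 and s2: q·(-5) + (1−q)·(-1) = q·(-1) + (1−q)·(-4) ⟹ (-1) + (-4)q = (-4) + 3q ⟹ q = 3/7.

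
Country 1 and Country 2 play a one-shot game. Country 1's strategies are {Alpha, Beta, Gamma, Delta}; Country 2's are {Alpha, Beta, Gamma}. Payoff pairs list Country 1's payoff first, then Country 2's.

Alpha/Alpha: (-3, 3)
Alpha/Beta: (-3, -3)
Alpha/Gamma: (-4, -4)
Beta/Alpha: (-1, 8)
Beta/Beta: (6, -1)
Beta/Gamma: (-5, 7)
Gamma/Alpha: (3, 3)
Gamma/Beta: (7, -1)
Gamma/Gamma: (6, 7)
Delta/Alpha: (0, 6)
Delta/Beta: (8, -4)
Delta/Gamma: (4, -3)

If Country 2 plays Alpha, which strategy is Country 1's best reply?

Gamma

With Country 2 fixed at Alpha, Country 1's payoffs are: Alpha → -3, Beta → -1, Gamma → 3, Delta → 0.
The maximum is 3, achieved by Gamma.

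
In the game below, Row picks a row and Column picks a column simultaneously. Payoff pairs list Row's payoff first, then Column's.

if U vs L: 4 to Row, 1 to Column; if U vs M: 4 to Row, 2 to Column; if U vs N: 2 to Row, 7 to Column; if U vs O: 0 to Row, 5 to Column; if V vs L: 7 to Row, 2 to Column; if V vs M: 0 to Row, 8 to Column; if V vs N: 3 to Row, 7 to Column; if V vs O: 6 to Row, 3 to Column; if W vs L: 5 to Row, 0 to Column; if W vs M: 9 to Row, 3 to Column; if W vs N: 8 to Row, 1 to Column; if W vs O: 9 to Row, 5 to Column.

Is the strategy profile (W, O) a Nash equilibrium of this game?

Holding Column at O: Row gets 9 from W, versus 0 from U, 6 from V. No profitable deviation for Row.
Holding Row at W: Column gets 5 from O, versus 0 from L, 3 from M, 1 from N. No profitable deviation for Column either.

Yes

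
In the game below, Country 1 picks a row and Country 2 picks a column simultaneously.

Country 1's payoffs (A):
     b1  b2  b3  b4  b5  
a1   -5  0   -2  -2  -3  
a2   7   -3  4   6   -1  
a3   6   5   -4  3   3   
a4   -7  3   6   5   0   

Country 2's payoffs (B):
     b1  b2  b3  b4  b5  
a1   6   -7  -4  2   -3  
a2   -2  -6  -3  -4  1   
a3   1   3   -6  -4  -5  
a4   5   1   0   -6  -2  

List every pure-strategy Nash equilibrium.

(a3, b2)

Check mutual best responses: a cell is a NE iff neither player can gain by unilaterally deviating.
Country 1's best responses — vs b1: a2 (payoff 7); vs b2: a3 (payoff 5); vs b3: a4 (payoff 6); vs b4: a2 (payoff 6); vs b5: a3 (payoff 3).
Country 2's best responses — vs a1: b1 (payoff 6); vs a2: b5 (payoff 1); vs a3: b2 (payoff 3); vs a4: b1 (payoff 5).
The only mutual best response is (a3, b2); neither player gains by switching there.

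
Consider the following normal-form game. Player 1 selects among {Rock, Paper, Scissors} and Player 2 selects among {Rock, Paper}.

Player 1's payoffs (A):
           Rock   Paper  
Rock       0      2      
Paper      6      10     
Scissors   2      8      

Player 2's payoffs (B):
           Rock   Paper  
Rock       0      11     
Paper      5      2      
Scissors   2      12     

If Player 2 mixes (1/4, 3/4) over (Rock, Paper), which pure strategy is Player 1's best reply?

Player 1's best reply maximizes expected payoff against the mix.
Rock: (1/4)·0 + (3/4)·2 = 3/2
Paper: (1/4)·6 + (3/4)·10 = 9
Scissors: (1/4)·2 + (3/4)·8 = 13/2
Highest expected payoff is 9, from Paper.

Paper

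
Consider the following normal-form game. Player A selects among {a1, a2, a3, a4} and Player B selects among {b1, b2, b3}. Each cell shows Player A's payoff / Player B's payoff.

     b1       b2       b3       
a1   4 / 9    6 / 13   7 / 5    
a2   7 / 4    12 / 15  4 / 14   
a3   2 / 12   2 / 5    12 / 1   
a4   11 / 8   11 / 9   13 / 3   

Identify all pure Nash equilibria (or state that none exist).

A profile is a Nash equilibrium when each player is best-responding to the other.
Player A's best responses — vs b1: a4 (payoff 11); vs b2: a2 (payoff 12); vs b3: a4 (payoff 13).
Player B's best responses — vs a1: b2 (payoff 13); vs a2: b2 (payoff 15); vs a3: b1 (payoff 12); vs a4: b2 (payoff 9).
The only mutual best response is (a2, b2); neither player gains by switching there.

(a2, b2)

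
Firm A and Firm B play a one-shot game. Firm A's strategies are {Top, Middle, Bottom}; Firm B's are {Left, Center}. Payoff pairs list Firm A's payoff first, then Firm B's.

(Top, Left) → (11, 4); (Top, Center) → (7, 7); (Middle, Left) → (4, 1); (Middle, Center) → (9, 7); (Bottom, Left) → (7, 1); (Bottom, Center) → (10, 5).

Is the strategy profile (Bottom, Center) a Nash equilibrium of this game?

Holding Firm B at Center: Firm A gets 10 from Bottom, versus 7 from Top, 9 from Middle. No profitable deviation for Firm A.
Holding Firm A at Bottom: Firm B gets 5 from Center, versus 1 from Left. No profitable deviation for Firm B either.

Yes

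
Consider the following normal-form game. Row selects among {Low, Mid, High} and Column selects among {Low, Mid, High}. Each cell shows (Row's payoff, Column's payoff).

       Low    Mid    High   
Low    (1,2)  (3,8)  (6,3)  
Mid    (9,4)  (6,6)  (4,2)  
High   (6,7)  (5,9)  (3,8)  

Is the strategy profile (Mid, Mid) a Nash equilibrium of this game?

Holding Column at Mid: Row gets 6 from Mid, versus 3 from Low, 5 from High. No profitable deviation for Row.
Holding Row at Mid: Column gets 6 from Mid, versus 4 from Low, 2 from High. No profitable deviation for Column either.

Yes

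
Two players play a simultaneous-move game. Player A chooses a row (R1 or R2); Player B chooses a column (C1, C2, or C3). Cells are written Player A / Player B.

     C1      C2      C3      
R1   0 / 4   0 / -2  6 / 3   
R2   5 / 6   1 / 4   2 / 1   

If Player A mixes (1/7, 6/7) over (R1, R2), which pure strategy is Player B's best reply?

C1

Player B's best reply maximizes expected payoff against the mix.
C1: (1/7)·4 + (6/7)·6 = 40/7
C2: (1/7)·(-2) + (6/7)·4 = 22/7
C3: (1/7)·3 + (6/7)·1 = 9/7
Highest expected payoff is 40/7, from C1.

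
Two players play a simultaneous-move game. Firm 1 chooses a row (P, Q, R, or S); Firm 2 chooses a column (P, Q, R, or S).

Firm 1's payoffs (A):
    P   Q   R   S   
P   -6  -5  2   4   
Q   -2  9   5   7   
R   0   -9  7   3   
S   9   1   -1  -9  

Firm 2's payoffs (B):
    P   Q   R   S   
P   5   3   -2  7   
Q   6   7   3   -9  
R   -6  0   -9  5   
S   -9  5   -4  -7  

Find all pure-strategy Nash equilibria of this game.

(Q, Q)

A profile is a Nash equilibrium when each player is best-responding to the other.
Firm 1's best responses — vs P: S (payoff 9); vs Q: Q (payoff 9); vs R: R (payoff 7); vs S: Q (payoff 7).
Firm 2's best responses — vs P: S (payoff 7); vs Q: Q (payoff 7); vs R: S (payoff 5); vs S: Q (payoff 5).
The only mutual best response is (Q, Q); neither player gains by switching there.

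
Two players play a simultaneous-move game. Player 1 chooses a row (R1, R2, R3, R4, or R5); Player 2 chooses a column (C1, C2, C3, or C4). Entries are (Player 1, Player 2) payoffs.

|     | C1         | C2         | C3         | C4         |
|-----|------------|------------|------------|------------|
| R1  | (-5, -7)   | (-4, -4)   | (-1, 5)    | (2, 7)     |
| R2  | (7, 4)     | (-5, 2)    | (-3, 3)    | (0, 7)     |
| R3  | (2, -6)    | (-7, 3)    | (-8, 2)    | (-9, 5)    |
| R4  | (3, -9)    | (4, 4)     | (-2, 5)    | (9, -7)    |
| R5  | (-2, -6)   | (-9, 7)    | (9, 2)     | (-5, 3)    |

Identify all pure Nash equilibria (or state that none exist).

Check mutual best responses: a cell is a NE iff neither player can gain by unilaterally deviating.
Player 1's best responses — vs C1: R2 (payoff 7); vs C2: R4 (payoff 4); vs C3: R5 (payoff 9); vs C4: R4 (payoff 9).
Player 2's best responses — vs R1: C4 (payoff 7); vs R2: C4 (payoff 7); vs R3: C4 (payoff 5); vs R4: C3 (payoff 5); vs R5: C2 (payoff 7).
No cell has both players best-responding. For instance, Player 1's best reply to C2 is R4, but against R4 Player 2 prefers C3 over C2.

None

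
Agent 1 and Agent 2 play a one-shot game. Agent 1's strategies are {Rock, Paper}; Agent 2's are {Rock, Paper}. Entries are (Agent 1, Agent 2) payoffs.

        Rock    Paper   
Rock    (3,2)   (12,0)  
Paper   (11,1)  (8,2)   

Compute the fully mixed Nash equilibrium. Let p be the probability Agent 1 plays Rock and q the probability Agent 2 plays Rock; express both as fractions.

In a mixed NE each player is indifferent between their pure strategies, so the opponent's mix sets the indifference.
Agent 2 indifferent between Rock and Paper: p·2 + (1−p)·1 = p·0 + (1−p)·2 ⟹ 1 + 1p = 2 + (-2)p ⟹ p = 1/3.
Agent 1 indifferent between Rock and Paper: q·3 + (1−q)·12 = q·11 + (1−q)·8 ⟹ 12 + (-9)q = 8 + 3q ⟹ q = 1/3.

p = 1/3, q = 1/3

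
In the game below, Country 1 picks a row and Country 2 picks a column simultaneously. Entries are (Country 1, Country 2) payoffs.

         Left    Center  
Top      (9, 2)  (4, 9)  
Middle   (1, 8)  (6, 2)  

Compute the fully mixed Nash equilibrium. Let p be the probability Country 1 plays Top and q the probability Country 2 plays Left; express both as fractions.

p = 6/13, q = 1/5

In a mixed NE each player is indifferent between their pure strategies, so the opponent's mix sets the indifference.
Country 2 indifferent between Left and Center: p·2 + (1−p)·8 = p·9 + (1−p)·2 ⟹ 8 + (-6)p = 2 + 7p ⟹ p = 6/13.
Country 1 indifferent between Top and Middle: q·9 + (1−q)·4 = q·1 + (1−q)·6 ⟹ 4 + 5q = 6 + (-5)q ⟹ q = 1/5.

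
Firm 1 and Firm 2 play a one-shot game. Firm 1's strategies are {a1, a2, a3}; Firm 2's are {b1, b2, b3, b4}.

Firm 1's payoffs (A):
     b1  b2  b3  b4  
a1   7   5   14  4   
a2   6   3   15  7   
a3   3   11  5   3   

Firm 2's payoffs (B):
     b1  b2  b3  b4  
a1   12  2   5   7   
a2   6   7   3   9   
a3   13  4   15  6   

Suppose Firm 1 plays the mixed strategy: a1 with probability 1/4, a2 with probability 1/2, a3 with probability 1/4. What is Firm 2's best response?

b1

Firm 2's best reply maximizes expected payoff against the mix.
b1: (1/4)·12 + (1/2)·6 + (1/4)·13 = 37/4
b2: (1/4)·2 + (1/2)·7 + (1/4)·4 = 5
b3: (1/4)·5 + (1/2)·3 + (1/4)·15 = 13/2
b4: (1/4)·7 + (1/2)·9 + (1/4)·6 = 31/4
Highest expected payoff is 37/4, from b1.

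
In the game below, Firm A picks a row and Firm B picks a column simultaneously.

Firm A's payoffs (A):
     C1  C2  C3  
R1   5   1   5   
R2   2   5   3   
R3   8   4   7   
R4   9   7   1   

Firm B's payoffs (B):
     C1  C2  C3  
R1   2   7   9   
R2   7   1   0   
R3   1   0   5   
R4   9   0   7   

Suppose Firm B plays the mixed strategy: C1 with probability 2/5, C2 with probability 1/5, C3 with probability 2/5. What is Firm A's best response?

R3

Firm A's best reply maximizes expected payoff against the mix.
R1: (2/5)·5 + (1/5)·1 + (2/5)·5 = 21/5
R2: (2/5)·2 + (1/5)·5 + (2/5)·3 = 3
R3: (2/5)·8 + (1/5)·4 + (2/5)·7 = 34/5
R4: (2/5)·9 + (1/5)·7 + (2/5)·1 = 27/5
Highest expected payoff is 34/5, from R3.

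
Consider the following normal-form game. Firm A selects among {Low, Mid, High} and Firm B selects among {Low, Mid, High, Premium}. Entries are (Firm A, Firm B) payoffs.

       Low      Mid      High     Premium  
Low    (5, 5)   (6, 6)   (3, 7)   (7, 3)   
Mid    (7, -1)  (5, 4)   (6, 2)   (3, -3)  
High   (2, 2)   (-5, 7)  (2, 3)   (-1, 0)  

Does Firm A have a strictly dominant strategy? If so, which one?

No strictly dominant strategy

Check whether one of Firm A's strategies beats all alternatives regardless of what the opponent does.
Low is not dominant: against Low, Mid gives 7 > 5.
Mid is not dominant: against Mid, Low gives 6 > 5.
High is not dominant: against Low, Low gives 5 > 2.
No single strategy is best against every opponent action.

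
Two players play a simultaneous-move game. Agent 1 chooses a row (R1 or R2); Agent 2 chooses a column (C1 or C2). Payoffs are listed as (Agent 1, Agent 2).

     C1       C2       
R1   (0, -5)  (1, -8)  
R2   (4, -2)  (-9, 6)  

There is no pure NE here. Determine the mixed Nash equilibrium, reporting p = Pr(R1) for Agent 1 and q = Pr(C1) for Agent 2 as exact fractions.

Each player's mixing probability is pinned down by making the *other* player indifferent.
Agent 2 indifferent between C1 and C2: p·(-5) + (1−p)·(-2) = p·(-8) + (1−p)·6 ⟹ (-2) + (-3)p = 6 + (-14)p ⟹ p = 8/11.
Agent 1 indifferent between R1 and R2: q·0 + (1−q)·1 = q·4 + (1−q)·(-9) ⟹ 1 + (-1)q = (-9) + 13q ⟹ q = 5/7.

p = 8/11, q = 5/7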